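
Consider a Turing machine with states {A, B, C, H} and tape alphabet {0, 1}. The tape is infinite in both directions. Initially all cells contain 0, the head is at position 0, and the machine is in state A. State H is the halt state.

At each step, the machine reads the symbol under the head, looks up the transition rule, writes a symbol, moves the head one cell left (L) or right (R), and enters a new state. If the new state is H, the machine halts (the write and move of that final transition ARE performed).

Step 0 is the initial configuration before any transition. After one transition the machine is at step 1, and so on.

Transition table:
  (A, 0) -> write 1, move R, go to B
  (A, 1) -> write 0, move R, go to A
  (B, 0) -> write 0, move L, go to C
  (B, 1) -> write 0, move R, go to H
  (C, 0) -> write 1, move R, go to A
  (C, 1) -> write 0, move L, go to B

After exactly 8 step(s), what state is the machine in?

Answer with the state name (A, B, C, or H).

Answer: B

Derivation:
Step 1: in state A at pos 0, read 0 -> (A,0)->write 1,move R,goto B. Now: state=B, head=1, tape[-1..2]=0100 (head:   ^)
Step 2: in state B at pos 1, read 0 -> (B,0)->write 0,move L,goto C. Now: state=C, head=0, tape[-1..2]=0100 (head:  ^)
Step 3: in state C at pos 0, read 1 -> (C,1)->write 0,move L,goto B. Now: state=B, head=-1, tape[-2..2]=00000 (head:  ^)
Step 4: in state B at pos -1, read 0 -> (B,0)->write 0,move L,goto C. Now: state=C, head=-2, tape[-3..2]=000000 (head:  ^)
Step 5: in state C at pos -2, read 0 -> (C,0)->write 1,move R,goto A. Now: state=A, head=-1, tape[-3..2]=010000 (head:   ^)
Step 6: in state A at pos -1, read 0 -> (A,0)->write 1,move R,goto B. Now: state=B, head=0, tape[-3..2]=011000 (head:    ^)
Step 7: in state B at pos 0, read 0 -> (B,0)->write 0,move L,goto C. Now: state=C, head=-1, tape[-3..2]=011000 (head:   ^)
Step 8: in state C at pos -1, read 1 -> (C,1)->write 0,move L,goto B. Now: state=B, head=-2, tape[-3..2]=010000 (head:  ^)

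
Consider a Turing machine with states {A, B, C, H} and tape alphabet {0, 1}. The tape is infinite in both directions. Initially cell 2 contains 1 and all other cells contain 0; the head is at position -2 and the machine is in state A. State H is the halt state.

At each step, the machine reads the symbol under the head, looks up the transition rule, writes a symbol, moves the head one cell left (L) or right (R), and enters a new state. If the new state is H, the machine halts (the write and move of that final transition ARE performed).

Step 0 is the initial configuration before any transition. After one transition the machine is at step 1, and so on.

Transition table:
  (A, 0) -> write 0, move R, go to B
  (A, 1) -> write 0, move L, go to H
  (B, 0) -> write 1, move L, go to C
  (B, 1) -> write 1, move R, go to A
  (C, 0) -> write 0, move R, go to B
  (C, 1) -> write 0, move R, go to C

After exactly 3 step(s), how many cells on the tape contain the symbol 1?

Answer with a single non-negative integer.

Answer: 2

Derivation:
Step 1: in state A at pos -2, read 0 -> (A,0)->write 0,move R,goto B. Now: state=B, head=-1, tape[-3..3]=0000010 (head:   ^)
Step 2: in state B at pos -1, read 0 -> (B,0)->write 1,move L,goto C. Now: state=C, head=-2, tape[-3..3]=0010010 (head:  ^)
Step 3: in state C at pos -2, read 0 -> (C,0)->write 0,move R,goto B. Now: state=B, head=-1, tape[-3..3]=0010010 (head:   ^)
Cells containing 1 after step 3: {-1, 2} -> 2 cell(s)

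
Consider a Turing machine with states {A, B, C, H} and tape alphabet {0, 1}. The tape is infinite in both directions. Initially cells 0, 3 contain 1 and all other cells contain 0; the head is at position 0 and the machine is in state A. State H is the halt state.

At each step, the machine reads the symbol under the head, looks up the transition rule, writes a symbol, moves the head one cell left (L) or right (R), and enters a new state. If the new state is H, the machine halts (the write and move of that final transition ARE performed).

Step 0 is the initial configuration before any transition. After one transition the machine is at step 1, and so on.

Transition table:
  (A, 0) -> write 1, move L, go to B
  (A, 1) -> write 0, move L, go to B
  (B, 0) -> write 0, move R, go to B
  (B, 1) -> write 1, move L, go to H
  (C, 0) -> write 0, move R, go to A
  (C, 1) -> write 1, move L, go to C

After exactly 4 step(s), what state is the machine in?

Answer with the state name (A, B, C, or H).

Step 1: in state A at pos 0, read 1 -> (A,1)->write 0,move L,goto B. Now: state=B, head=-1, tape[-2..4]=0000010 (head:  ^)
Step 2: in state B at pos -1, read 0 -> (B,0)->write 0,move R,goto B. Now: state=B, head=0, tape[-2..4]=0000010 (head:   ^)
Step 3: in state B at pos 0, read 0 -> (B,0)->write 0,move R,goto B. Now: state=B, head=1, tape[-2..4]=0000010 (head:    ^)
Step 4: in state B at pos 1, read 0 -> (B,0)->write 0,move R,goto B. Now: state=B, head=2, tape[-2..4]=0000010 (head:     ^)

Answer: B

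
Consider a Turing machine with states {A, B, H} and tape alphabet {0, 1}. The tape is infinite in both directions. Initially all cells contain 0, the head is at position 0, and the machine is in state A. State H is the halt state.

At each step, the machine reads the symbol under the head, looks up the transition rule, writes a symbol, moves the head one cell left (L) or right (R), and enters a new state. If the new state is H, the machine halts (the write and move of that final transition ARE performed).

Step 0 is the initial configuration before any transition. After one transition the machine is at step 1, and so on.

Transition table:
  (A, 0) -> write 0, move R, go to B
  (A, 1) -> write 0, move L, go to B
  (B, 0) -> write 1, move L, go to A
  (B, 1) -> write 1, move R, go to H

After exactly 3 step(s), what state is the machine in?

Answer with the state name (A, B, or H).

Step 1: in state A at pos 0, read 0 -> (A,0)->write 0,move R,goto B. Now: state=B, head=1, tape[-1..2]=0000 (head:   ^)
Step 2: in state B at pos 1, read 0 -> (B,0)->write 1,move L,goto A. Now: state=A, head=0, tape[-1..2]=0010 (head:  ^)
Step 3: in state A at pos 0, read 0 -> (A,0)->write 0,move R,goto B. Now: state=B, head=1, tape[-1..2]=0010 (head:   ^)

Answer: B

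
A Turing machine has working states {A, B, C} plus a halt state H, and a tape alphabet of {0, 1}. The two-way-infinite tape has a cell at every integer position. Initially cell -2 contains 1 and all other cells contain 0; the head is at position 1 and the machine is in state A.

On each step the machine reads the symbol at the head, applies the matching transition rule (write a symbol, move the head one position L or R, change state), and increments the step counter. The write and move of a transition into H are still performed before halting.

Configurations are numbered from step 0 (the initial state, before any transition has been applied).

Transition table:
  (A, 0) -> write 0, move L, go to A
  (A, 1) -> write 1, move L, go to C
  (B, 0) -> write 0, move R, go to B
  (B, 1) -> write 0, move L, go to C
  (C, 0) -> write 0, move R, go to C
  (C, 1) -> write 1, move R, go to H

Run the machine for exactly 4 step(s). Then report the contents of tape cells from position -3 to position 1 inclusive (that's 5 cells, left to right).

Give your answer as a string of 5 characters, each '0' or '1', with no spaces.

Answer: 01000

Derivation:
Step 1: in state A at pos 1, read 0 -> (A,0)->write 0,move L,goto A. Now: state=A, head=0, tape[-3..2]=010000 (head:    ^)
Step 2: in state A at pos 0, read 0 -> (A,0)->write 0,move L,goto A. Now: state=A, head=-1, tape[-3..2]=010000 (head:   ^)
Step 3: in state A at pos -1, read 0 -> (A,0)->write 0,move L,goto A. Now: state=A, head=-2, tape[-3..2]=010000 (head:  ^)
Step 4: in state A at pos -2, read 1 -> (A,1)->write 1,move L,goto C. Now: state=C, head=-3, tape[-4..2]=0010000 (head:  ^)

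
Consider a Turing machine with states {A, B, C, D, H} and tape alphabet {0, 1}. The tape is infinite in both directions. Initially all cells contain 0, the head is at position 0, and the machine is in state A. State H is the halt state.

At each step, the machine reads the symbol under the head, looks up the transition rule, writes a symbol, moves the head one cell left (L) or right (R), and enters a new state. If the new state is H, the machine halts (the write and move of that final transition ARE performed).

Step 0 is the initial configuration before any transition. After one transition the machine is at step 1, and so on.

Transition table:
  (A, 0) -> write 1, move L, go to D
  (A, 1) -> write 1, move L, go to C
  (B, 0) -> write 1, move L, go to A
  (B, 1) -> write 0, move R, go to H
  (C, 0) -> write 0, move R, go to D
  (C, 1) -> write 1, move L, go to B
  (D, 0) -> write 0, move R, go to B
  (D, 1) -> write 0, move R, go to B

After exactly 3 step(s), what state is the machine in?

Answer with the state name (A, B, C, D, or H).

Answer: H

Derivation:
Step 1: in state A at pos 0, read 0 -> (A,0)->write 1,move L,goto D. Now: state=D, head=-1, tape[-2..1]=0010 (head:  ^)
Step 2: in state D at pos -1, read 0 -> (D,0)->write 0,move R,goto B. Now: state=B, head=0, tape[-2..1]=0010 (head:   ^)
Step 3: in state B at pos 0, read 1 -> (B,1)->write 0,move R,goto H. Now: state=H, head=1, tape[-2..2]=00000 (head:    ^)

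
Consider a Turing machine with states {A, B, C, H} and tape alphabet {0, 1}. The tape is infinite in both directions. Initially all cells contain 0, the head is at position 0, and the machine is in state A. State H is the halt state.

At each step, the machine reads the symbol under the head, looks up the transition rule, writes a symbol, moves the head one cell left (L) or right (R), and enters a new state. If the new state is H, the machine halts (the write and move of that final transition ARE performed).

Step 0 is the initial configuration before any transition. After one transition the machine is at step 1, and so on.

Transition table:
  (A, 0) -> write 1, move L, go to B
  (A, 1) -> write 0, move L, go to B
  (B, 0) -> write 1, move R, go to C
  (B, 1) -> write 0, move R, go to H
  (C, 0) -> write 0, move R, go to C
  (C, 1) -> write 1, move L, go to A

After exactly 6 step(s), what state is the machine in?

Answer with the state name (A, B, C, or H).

Step 1: in state A at pos 0, read 0 -> (A,0)->write 1,move L,goto B. Now: state=B, head=-1, tape[-2..1]=0010 (head:  ^)
Step 2: in state B at pos -1, read 0 -> (B,0)->write 1,move R,goto C. Now: state=C, head=0, tape[-2..1]=0110 (head:   ^)
Step 3: in state C at pos 0, read 1 -> (C,1)->write 1,move L,goto A. Now: state=A, head=-1, tape[-2..1]=0110 (head:  ^)
Step 4: in state A at pos -1, read 1 -> (A,1)->write 0,move L,goto B. Now: state=B, head=-2, tape[-3..1]=00010 (head:  ^)
Step 5: in state B at pos -2, read 0 -> (B,0)->write 1,move R,goto C. Now: state=C, head=-1, tape[-3..1]=01010 (head:   ^)
Step 6: in state C at pos -1, read 0 -> (C,0)->write 0,move R,goto C. Now: state=C, head=0, tape[-3..1]=01010 (head:    ^)

Answer: C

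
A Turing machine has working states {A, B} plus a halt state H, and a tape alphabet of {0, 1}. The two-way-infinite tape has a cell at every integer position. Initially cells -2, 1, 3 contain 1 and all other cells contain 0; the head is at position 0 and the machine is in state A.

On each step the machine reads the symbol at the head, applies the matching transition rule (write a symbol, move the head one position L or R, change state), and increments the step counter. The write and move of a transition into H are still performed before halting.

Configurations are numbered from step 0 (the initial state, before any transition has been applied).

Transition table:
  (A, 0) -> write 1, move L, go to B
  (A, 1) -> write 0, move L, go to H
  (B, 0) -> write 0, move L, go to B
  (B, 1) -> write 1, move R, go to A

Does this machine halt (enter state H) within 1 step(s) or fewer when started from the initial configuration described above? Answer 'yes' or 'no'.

Answer: no

Derivation:
Step 1: in state A at pos 0, read 0 -> (A,0)->write 1,move L,goto B. Now: state=B, head=-1, tape[-3..4]=01011010 (head:   ^)
After 1 step(s): state = B (not H) -> not halted within 1 -> no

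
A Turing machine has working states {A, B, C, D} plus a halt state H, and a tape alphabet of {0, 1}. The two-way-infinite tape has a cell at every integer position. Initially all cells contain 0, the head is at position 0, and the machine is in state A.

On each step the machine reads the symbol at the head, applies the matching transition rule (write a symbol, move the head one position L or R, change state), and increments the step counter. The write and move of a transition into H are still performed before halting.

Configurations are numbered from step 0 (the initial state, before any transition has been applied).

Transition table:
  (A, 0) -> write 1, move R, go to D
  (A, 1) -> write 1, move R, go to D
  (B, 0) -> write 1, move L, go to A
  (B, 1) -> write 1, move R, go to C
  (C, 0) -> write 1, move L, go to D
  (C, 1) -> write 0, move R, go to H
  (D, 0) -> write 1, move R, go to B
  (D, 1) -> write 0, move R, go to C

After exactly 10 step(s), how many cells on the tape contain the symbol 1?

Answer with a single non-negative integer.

Step 1: in state A at pos 0, read 0 -> (A,0)->write 1,move R,goto D. Now: state=D, head=1, tape[-1..2]=0100 (head:   ^)
Step 2: in state D at pos 1, read 0 -> (D,0)->write 1,move R,goto B. Now: state=B, head=2, tape[-1..3]=01100 (head:    ^)
Step 3: in state B at pos 2, read 0 -> (B,0)->write 1,move L,goto A. Now: state=A, head=1, tape[-1..3]=01110 (head:   ^)
Step 4: in state A at pos 1, read 1 -> (A,1)->write 1,move R,goto D. Now: state=D, head=2, tape[-1..3]=01110 (head:    ^)
Step 5: in state D at pos 2, read 1 -> (D,1)->write 0,move R,goto C. Now: state=C, head=3, tape[-1..4]=011000 (head:     ^)
Step 6: in state C at pos 3, read 0 -> (C,0)->write 1,move L,goto D. Now: state=D, head=2, tape[-1..4]=011010 (head:    ^)
Step 7: in state D at pos 2, read 0 -> (D,0)->write 1,move R,goto B. Now: state=B, head=3, tape[-1..4]=011110 (head:     ^)
Step 8: in state B at pos 3, read 1 -> (B,1)->write 1,move R,goto C. Now: state=C, head=4, tape[-1..5]=0111100 (head:      ^)
Step 9: in state C at pos 4, read 0 -> (C,0)->write 1,move L,goto D. Now: state=D, head=3, tape[-1..5]=0111110 (head:     ^)
Step 10: in state D at pos 3, read 1 -> (D,1)->write 0,move R,goto C. Now: state=C, head=4, tape[-1..5]=0111010 (head:      ^)
Cells containing 1 after step 10: {0, 1, 2, 4} -> 4 cell(s)

Answer: 4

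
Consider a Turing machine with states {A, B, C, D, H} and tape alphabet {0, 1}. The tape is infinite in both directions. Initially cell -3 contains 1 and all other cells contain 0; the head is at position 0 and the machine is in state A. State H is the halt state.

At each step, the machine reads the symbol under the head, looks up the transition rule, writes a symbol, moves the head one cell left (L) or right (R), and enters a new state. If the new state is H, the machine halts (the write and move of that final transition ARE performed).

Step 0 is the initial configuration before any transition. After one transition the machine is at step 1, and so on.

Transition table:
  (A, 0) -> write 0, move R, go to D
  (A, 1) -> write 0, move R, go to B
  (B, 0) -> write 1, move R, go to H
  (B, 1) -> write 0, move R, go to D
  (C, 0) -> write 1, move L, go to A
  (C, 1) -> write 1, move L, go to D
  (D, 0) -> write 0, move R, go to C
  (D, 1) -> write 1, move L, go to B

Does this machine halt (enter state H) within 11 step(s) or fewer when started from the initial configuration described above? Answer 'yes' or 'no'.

Answer: yes

Derivation:
Step 1: in state A at pos 0, read 0 -> (A,0)->write 0,move R,goto D. Now: state=D, head=1, tape[-4..2]=0100000 (head:      ^)
Step 2: in state D at pos 1, read 0 -> (D,0)->write 0,move R,goto C. Now: state=C, head=2, tape[-4..3]=01000000 (head:       ^)
Step 3: in state C at pos 2, read 0 -> (C,0)->write 1,move L,goto A. Now: state=A, head=1, tape[-4..3]=01000010 (head:      ^)
Step 4: in state A at pos 1, read 0 -> (A,0)->write 0,move R,goto D. Now: state=D, head=2, tape[-4..3]=01000010 (head:       ^)
Step 5: in state D at pos 2, read 1 -> (D,1)->write 1,move L,goto B. Now: state=B, head=1, tape[-4..3]=01000010 (head:      ^)
Step 6: in state B at pos 1, read 0 -> (B,0)->write 1,move R,goto H. Now: state=H, head=2, tape[-4..3]=01000110 (head:       ^)
State H reached at step 6; 6 <= 11 -> yes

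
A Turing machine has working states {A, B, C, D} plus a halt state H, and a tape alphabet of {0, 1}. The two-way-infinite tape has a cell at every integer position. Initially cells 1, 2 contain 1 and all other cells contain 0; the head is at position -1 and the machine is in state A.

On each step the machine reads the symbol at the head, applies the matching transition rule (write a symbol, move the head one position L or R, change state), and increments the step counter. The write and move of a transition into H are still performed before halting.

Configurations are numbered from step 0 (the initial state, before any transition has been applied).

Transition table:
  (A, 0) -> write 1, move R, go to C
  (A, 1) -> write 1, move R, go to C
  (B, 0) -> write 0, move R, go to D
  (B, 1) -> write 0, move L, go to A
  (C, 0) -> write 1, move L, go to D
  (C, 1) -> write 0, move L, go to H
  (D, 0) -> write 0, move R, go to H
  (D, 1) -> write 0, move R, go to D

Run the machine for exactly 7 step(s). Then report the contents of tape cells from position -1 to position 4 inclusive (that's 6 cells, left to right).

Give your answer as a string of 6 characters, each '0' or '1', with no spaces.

Step 1: in state A at pos -1, read 0 -> (A,0)->write 1,move R,goto C. Now: state=C, head=0, tape[-2..3]=010110 (head:   ^)
Step 2: in state C at pos 0, read 0 -> (C,0)->write 1,move L,goto D. Now: state=D, head=-1, tape[-2..3]=011110 (head:  ^)
Step 3: in state D at pos -1, read 1 -> (D,1)->write 0,move R,goto D. Now: state=D, head=0, tape[-2..3]=001110 (head:   ^)
Step 4: in state D at pos 0, read 1 -> (D,1)->write 0,move R,goto D. Now: state=D, head=1, tape[-2..3]=000110 (head:    ^)
Step 5: in state D at pos 1, read 1 -> (D,1)->write 0,move R,goto D. Now: state=D, head=2, tape[-2..3]=000010 (head:     ^)
Step 6: in state D at pos 2, read 1 -> (D,1)->write 0,move R,goto D. Now: state=D, head=3, tape[-2..4]=0000000 (head:      ^)
Step 7: in state D at pos 3, read 0 -> (D,0)->write 0,move R,goto H. Now: state=H, head=4, tape[-2..5]=00000000 (head:       ^)

Answer: 000000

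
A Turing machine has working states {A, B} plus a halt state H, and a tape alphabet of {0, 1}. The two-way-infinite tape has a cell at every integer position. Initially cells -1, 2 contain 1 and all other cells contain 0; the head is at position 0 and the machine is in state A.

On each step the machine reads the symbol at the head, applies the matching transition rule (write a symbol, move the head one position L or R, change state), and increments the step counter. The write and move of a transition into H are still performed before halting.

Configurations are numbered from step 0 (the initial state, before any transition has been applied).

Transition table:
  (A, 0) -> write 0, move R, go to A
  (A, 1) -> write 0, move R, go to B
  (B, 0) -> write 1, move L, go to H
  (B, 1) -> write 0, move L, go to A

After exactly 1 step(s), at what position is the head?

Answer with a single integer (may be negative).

Step 1: in state A at pos 0, read 0 -> (A,0)->write 0,move R,goto A. Now: state=A, head=1, tape[-2..3]=010010 (head:    ^)

Answer: 1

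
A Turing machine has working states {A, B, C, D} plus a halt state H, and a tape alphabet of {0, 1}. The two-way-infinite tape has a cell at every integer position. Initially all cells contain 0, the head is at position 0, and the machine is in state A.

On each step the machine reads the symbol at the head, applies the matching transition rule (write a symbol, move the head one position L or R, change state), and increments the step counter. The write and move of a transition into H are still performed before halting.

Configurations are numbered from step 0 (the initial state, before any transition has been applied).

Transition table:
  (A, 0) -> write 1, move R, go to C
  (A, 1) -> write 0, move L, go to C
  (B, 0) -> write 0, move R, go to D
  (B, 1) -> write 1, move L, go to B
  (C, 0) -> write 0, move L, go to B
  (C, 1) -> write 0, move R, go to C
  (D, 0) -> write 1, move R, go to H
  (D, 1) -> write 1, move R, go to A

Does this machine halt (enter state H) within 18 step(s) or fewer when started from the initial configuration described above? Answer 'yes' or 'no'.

Step 1: in state A at pos 0, read 0 -> (A,0)->write 1,move R,goto C. Now: state=C, head=1, tape[-1..2]=0100 (head:   ^)
Step 2: in state C at pos 1, read 0 -> (C,0)->write 0,move L,goto B. Now: state=B, head=0, tape[-1..2]=0100 (head:  ^)
Step 3: in state B at pos 0, read 1 -> (B,1)->write 1,move L,goto B. Now: state=B, head=-1, tape[-2..2]=00100 (head:  ^)
Step 4: in state B at pos -1, read 0 -> (B,0)->write 0,move R,goto D. Now: state=D, head=0, tape[-2..2]=00100 (head:   ^)
Step 5: in state D at pos 0, read 1 -> (D,1)->write 1,move R,goto A. Now: state=A, head=1, tape[-2..2]=00100 (head:    ^)
Step 6: in state A at pos 1, read 0 -> (A,0)->write 1,move R,goto C. Now: state=C, head=2, tape[-2..3]=001100 (head:     ^)
Step 7: in state C at pos 2, read 0 -> (C,0)->write 0,move L,goto B. Now: state=B, head=1, tape[-2..3]=001100 (head:    ^)
Step 8: in state B at pos 1, read 1 -> (B,1)->write 1,move L,goto B. Now: state=B, head=0, tape[-2..3]=001100 (head:   ^)
Step 9: in state B at pos 0, read 1 -> (B,1)->write 1,move L,goto B. Now: state=B, head=-1, tape[-2..3]=001100 (head:  ^)
Step 10: in state B at pos -1, read 0 -> (B,0)->write 0,move R,goto D. Now: state=D, head=0, tape[-2..3]=001100 (head:   ^)
Step 11: in state D at pos 0, read 1 -> (D,1)->write 1,move R,goto A. Now: state=A, head=1, tape[-2..3]=001100 (head:    ^)
Step 12: in state A at pos 1, read 1 -> (A,1)->write 0,move L,goto C. Now: state=C, head=0, tape[-2..3]=001000 (head:   ^)
Step 13: in state C at pos 0, read 1 -> (C,1)->write 0,move R,goto C. Now: state=C, head=1, tape[-2..3]=000000 (head:    ^)
Step 14: in state C at pos 1, read 0 -> (C,0)->write 0,move L,goto B. Now: state=B, head=0, tape[-2..3]=000000 (head:   ^)
Step 15: in state B at pos 0, read 0 -> (B,0)->write 0,move R,goto D. Now: state=D, head=1, tape[-2..3]=000000 (head:    ^)
Step 16: in state D at pos 1, read 0 -> (D,0)->write 1,move R,goto H. Now: state=H, head=2, tape[-2..3]=000100 (head:     ^)
State H reached at step 16; 16 <= 18 -> yes

Answer: yes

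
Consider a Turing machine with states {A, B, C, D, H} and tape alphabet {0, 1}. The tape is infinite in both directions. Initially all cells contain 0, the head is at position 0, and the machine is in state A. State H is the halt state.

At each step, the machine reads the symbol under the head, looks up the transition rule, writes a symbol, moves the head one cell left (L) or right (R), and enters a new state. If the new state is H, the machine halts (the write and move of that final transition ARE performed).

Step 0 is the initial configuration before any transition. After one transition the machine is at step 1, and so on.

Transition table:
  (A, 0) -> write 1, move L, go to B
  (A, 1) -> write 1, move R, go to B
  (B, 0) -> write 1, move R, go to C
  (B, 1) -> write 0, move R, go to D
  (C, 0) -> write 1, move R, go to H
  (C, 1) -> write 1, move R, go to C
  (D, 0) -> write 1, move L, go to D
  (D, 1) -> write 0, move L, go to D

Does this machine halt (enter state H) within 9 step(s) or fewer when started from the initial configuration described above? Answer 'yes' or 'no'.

Answer: yes

Derivation:
Step 1: in state A at pos 0, read 0 -> (A,0)->write 1,move L,goto B. Now: state=B, head=-1, tape[-2..1]=0010 (head:  ^)
Step 2: in state B at pos -1, read 0 -> (B,0)->write 1,move R,goto C. Now: state=C, head=0, tape[-2..1]=0110 (head:   ^)
Step 3: in state C at pos 0, read 1 -> (C,1)->write 1,move R,goto C. Now: state=C, head=1, tape[-2..2]=01100 (head:    ^)
Step 4: in state C at pos 1, read 0 -> (C,0)->write 1,move R,goto H. Now: state=H, head=2, tape[-2..3]=011100 (head:     ^)
State H reached at step 4; 4 <= 9 -> yes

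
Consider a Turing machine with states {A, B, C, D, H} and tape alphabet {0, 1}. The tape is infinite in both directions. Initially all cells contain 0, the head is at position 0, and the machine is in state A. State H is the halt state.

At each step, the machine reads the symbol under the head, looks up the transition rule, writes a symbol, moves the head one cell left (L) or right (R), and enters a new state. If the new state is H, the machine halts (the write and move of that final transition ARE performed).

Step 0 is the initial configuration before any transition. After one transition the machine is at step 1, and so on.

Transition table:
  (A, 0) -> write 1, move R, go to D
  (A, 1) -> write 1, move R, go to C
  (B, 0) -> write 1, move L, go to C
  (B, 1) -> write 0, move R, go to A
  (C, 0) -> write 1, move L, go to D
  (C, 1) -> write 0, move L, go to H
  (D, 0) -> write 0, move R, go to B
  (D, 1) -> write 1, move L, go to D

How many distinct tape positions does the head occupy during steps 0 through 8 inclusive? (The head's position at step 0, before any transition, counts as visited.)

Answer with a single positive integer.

Step 1: in state A at pos 0, read 0 -> (A,0)->write 1,move R,goto D. Now: state=D, head=1, tape[-1..2]=0100 (head:   ^)
Step 2: in state D at pos 1, read 0 -> (D,0)->write 0,move R,goto B. Now: state=B, head=2, tape[-1..3]=01000 (head:    ^)
Step 3: in state B at pos 2, read 0 -> (B,0)->write 1,move L,goto C. Now: state=C, head=1, tape[-1..3]=01010 (head:   ^)
Step 4: in state C at pos 1, read 0 -> (C,0)->write 1,move L,goto D. Now: state=D, head=0, tape[-1..3]=01110 (head:  ^)
Step 5: in state D at pos 0, read 1 -> (D,1)->write 1,move L,goto D. Now: state=D, head=-1, tape[-2..3]=001110 (head:  ^)
Step 6: in state D at pos -1, read 0 -> (D,0)->write 0,move R,goto B. Now: state=B, head=0, tape[-2..3]=001110 (head:   ^)
Step 7: in state B at pos 0, read 1 -> (B,1)->write 0,move R,goto A. Now: state=A, head=1, tape[-2..3]=000110 (head:    ^)
Step 8: in state A at pos 1, read 1 -> (A,1)->write 1,move R,goto C. Now: state=C, head=2, tape[-2..3]=000110 (head:     ^)
Head positions at steps 0..8: starting at 0, distinct positions visited = {-1, 0, 1, 2} -> 4 position(s)

Answer: 4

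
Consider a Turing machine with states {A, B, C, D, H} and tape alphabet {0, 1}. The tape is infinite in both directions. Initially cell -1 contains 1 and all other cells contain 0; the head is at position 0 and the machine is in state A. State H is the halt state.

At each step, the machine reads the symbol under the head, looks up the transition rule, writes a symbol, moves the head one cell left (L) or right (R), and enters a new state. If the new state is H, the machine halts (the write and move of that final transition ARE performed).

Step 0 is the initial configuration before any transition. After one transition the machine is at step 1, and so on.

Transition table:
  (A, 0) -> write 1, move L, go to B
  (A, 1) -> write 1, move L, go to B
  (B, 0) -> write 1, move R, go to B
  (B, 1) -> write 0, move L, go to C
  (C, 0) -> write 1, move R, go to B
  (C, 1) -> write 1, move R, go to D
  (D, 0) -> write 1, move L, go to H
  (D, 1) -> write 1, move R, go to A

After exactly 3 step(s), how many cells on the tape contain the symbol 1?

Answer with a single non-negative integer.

Step 1: in state A at pos 0, read 0 -> (A,0)->write 1,move L,goto B. Now: state=B, head=-1, tape[-2..1]=0110 (head:  ^)
Step 2: in state B at pos -1, read 1 -> (B,1)->write 0,move L,goto C. Now: state=C, head=-2, tape[-3..1]=00010 (head:  ^)
Step 3: in state C at pos -2, read 0 -> (C,0)->write 1,move R,goto B. Now: state=B, head=-1, tape[-3..1]=01010 (head:   ^)
Cells containing 1 after step 3: {-2, 0} -> 2 cell(s)

Answer: 2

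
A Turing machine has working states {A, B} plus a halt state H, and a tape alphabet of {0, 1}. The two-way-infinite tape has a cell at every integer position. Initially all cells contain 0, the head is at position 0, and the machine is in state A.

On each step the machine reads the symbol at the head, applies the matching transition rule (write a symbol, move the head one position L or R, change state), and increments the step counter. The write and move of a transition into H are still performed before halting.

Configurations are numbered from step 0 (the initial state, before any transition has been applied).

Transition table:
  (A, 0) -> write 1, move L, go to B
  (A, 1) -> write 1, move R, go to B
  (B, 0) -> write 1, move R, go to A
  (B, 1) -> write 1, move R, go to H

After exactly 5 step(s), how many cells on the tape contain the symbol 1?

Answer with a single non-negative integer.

Answer: 4

Derivation:
Step 1: in state A at pos 0, read 0 -> (A,0)->write 1,move L,goto B. Now: state=B, head=-1, tape[-2..1]=0010 (head:  ^)
Step 2: in state B at pos -1, read 0 -> (B,0)->write 1,move R,goto A. Now: state=A, head=0, tape[-2..1]=0110 (head:   ^)
Step 3: in state A at pos 0, read 1 -> (A,1)->write 1,move R,goto B. Now: state=B, head=1, tape[-2..2]=01100 (head:    ^)
Step 4: in state B at pos 1, read 0 -> (B,0)->write 1,move R,goto A. Now: state=A, head=2, tape[-2..3]=011100 (head:     ^)
Step 5: in state A at pos 2, read 0 -> (A,0)->write 1,move L,goto B. Now: state=B, head=1, tape[-2..3]=011110 (head:    ^)
Cells containing 1 after step 5: {-1, 0, 1, 2} -> 4 cell(s)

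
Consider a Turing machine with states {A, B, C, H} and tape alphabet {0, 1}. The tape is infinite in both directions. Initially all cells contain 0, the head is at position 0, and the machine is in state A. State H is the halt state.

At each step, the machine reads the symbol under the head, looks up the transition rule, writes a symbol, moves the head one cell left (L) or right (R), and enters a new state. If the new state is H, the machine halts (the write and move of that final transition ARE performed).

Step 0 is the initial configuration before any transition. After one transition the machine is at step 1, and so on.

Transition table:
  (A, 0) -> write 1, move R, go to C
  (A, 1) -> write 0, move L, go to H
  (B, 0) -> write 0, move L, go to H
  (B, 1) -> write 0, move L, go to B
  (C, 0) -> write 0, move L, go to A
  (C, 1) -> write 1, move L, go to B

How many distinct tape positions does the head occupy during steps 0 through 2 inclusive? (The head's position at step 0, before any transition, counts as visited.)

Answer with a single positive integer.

Step 1: in state A at pos 0, read 0 -> (A,0)->write 1,move R,goto C. Now: state=C, head=1, tape[-1..2]=0100 (head:   ^)
Step 2: in state C at pos 1, read 0 -> (C,0)->write 0,move L,goto A. Now: state=A, head=0, tape[-1..2]=0100 (head:  ^)
Head positions at steps 0..2: starting at 0, distinct positions visited = {0, 1} -> 2 position(s)

Answer: 2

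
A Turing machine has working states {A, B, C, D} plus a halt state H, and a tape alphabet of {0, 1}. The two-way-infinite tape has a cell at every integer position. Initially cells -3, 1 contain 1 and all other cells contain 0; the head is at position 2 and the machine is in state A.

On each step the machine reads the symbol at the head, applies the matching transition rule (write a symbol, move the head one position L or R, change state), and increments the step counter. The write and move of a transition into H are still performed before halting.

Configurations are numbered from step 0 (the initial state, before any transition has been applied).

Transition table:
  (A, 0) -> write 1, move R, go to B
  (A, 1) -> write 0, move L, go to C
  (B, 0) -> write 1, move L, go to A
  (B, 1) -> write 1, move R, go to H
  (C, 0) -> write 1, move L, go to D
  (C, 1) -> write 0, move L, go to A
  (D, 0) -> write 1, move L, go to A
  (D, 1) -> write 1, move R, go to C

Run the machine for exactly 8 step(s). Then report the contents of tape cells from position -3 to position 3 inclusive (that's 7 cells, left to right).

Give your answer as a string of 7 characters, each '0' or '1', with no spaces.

Answer: 1010101

Derivation:
Step 1: in state A at pos 2, read 0 -> (A,0)->write 1,move R,goto B. Now: state=B, head=3, tape[-4..4]=010001100 (head:        ^)
Step 2: in state B at pos 3, read 0 -> (B,0)->write 1,move L,goto A. Now: state=A, head=2, tape[-4..4]=010001110 (head:       ^)
Step 3: in state A at pos 2, read 1 -> (A,1)->write 0,move L,goto C. Now: state=C, head=1, tape[-4..4]=010001010 (head:      ^)
Step 4: in state C at pos 1, read 1 -> (C,1)->write 0,move L,goto A. Now: state=A, head=0, tape[-4..4]=010000010 (head:     ^)
Step 5: in state A at pos 0, read 0 -> (A,0)->write 1,move R,goto B. Now: state=B, head=1, tape[-4..4]=010010010 (head:      ^)
Step 6: in state B at pos 1, read 0 -> (B,0)->write 1,move L,goto A. Now: state=A, head=0, tape[-4..4]=010011010 (head:     ^)
Step 7: in state A at pos 0, read 1 -> (A,1)->write 0,move L,goto C. Now: state=C, head=-1, tape[-4..4]=010001010 (head:    ^)
Step 8: in state C at pos -1, read 0 -> (C,0)->write 1,move L,goto D. Now: state=D, head=-2, tape[-4..4]=010101010 (head:   ^)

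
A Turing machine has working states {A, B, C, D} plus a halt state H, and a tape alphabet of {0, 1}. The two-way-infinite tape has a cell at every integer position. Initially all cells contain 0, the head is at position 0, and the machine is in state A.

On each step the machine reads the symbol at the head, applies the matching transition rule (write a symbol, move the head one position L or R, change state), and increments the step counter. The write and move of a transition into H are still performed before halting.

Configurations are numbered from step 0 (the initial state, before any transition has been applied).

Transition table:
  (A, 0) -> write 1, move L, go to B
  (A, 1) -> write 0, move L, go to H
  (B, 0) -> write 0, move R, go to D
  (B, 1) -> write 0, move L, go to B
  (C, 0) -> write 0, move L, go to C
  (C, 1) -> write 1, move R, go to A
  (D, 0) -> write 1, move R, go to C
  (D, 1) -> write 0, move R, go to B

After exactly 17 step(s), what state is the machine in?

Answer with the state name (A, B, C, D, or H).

Step 1: in state A at pos 0, read 0 -> (A,0)->write 1,move L,goto B. Now: state=B, head=-1, tape[-2..1]=0010 (head:  ^)
Step 2: in state B at pos -1, read 0 -> (B,0)->write 0,move R,goto D. Now: state=D, head=0, tape[-2..1]=0010 (head:   ^)
Step 3: in state D at pos 0, read 1 -> (D,1)->write 0,move R,goto B. Now: state=B, head=1, tape[-2..2]=00000 (head:    ^)
Step 4: in state B at pos 1, read 0 -> (B,0)->write 0,move R,goto D. Now: state=D, head=2, tape[-2..3]=000000 (head:     ^)
Step 5: in state D at pos 2, read 0 -> (D,0)->write 1,move R,goto C. Now: state=C, head=3, tape[-2..4]=0000100 (head:      ^)
Step 6: in state C at pos 3, read 0 -> (C,0)->write 0,move L,goto C. Now: state=C, head=2, tape[-2..4]=0000100 (head:     ^)
Step 7: in state C at pos 2, read 1 -> (C,1)->write 1,move R,goto A. Now: state=A, head=3, tape[-2..4]=0000100 (head:      ^)
Step 8: in state A at pos 3, read 0 -> (A,0)->write 1,move L,goto B. Now: state=B, head=2, tape[-2..4]=0000110 (head:     ^)
Step 9: in state B at pos 2, read 1 -> (B,1)->write 0,move L,goto B. Now: state=B, head=1, tape[-2..4]=0000010 (head:    ^)
Step 10: in state B at pos 1, read 0 -> (B,0)->write 0,move R,goto D. Now: state=D, head=2, tape[-2..4]=0000010 (head:     ^)
Step 11: in state D at pos 2, read 0 -> (D,0)->write 1,move R,goto C. Now: state=C, head=3, tape[-2..4]=0000110 (head:      ^)
Step 12: in state C at pos 3, read 1 -> (C,1)->write 1,move R,goto A. Now: state=A, head=4, tape[-2..5]=00001100 (head:       ^)
Step 13: in state A at pos 4, read 0 -> (A,0)->write 1,move L,goto B. Now: state=B, head=3, tape[-2..5]=00001110 (head:      ^)
Step 14: in state B at pos 3, read 1 -> (B,1)->write 0,move L,goto B. Now: state=B, head=2, tape[-2..5]=00001010 (head:     ^)
Step 15: in state B at pos 2, read 1 -> (B,1)->write 0,move L,goto B. Now: state=B, head=1, tape[-2..5]=00000010 (head:    ^)
Step 16: in state B at pos 1, read 0 -> (B,0)->write 0,move R,goto D. Now: state=D, head=2, tape[-2..5]=00000010 (head:     ^)
Step 17: in state D at pos 2, read 0 -> (D,0)->write 1,move R,goto C. Now: state=C, head=3, tape[-2..5]=00001010 (head:      ^)

Answer: C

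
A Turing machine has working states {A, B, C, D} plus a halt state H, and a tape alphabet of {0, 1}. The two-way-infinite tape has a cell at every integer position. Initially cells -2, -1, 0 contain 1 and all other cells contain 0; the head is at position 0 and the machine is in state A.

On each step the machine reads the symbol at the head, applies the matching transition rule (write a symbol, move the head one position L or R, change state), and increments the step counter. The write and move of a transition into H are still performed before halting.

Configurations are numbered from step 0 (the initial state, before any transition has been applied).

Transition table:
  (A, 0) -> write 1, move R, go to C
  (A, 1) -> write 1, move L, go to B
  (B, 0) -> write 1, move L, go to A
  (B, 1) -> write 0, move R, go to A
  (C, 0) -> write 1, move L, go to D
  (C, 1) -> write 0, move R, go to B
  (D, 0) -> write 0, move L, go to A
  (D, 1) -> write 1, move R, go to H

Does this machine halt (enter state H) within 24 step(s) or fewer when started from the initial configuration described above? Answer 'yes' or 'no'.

Answer: yes

Derivation:
Step 1: in state A at pos 0, read 1 -> (A,1)->write 1,move L,goto B. Now: state=B, head=-1, tape[-3..1]=01110 (head:   ^)
Step 2: in state B at pos -1, read 1 -> (B,1)->write 0,move R,goto A. Now: state=A, head=0, tape[-3..1]=01010 (head:    ^)
Step 3: in state A at pos 0, read 1 -> (A,1)->write 1,move L,goto B. Now: state=B, head=-1, tape[-3..1]=01010 (head:   ^)
Step 4: in state B at pos -1, read 0 -> (B,0)->write 1,move L,goto A. Now: state=A, head=-2, tape[-3..1]=01110 (head:  ^)
Step 5: in state A at pos -2, read 1 -> (A,1)->write 1,move L,goto B. Now: state=B, head=-3, tape[-4..1]=001110 (head:  ^)
Step 6: in state B at pos -3, read 0 -> (B,0)->write 1,move L,goto A. Now: state=A, head=-4, tape[-5..1]=0011110 (head:  ^)
Step 7: in state A at pos -4, read 0 -> (A,0)->write 1,move R,goto C. Now: state=C, head=-3, tape[-5..1]=0111110 (head:   ^)
Step 8: in state C at pos -3, read 1 -> (C,1)->write 0,move R,goto B. Now: state=B, head=-2, tape[-5..1]=0101110 (head:    ^)
Step 9: in state B at pos -2, read 1 -> (B,1)->write 0,move R,goto A. Now: state=A, head=-1, tape[-5..1]=0100110 (head:     ^)
Step 10: in state A at pos -1, read 1 -> (A,1)->write 1,move L,goto B. Now: state=B, head=-2, tape[-5..1]=0100110 (head:    ^)
Step 11: in state B at pos -2, read 0 -> (B,0)->write 1,move L,goto A. Now: state=A, head=-3, tape[-5..1]=0101110 (head:   ^)
Step 12: in state A at pos -3, read 0 -> (A,0)->write 1,move R,goto C. Now: state=C, head=-2, tape[-5..1]=0111110 (head:    ^)
Step 13: in state C at pos -2, read 1 -> (C,1)->write 0,move R,goto B. Now: state=B, head=-1, tape[-5..1]=0110110 (head:     ^)
Step 14: in state B at pos -1, read 1 -> (B,1)->write 0,move R,goto A. Now: state=A, head=0, tape[-5..1]=0110010 (head:      ^)
Step 15: in state A at pos 0, read 1 -> (A,1)->write 1,move L,goto B. Now: state=B, head=-1, tape[-5..1]=0110010 (head:     ^)
Step 16: in state B at pos -1, read 0 -> (B,0)->write 1,move L,goto A. Now: state=A, head=-2, tape[-5..1]=0110110 (head:    ^)
Step 17: in state A at pos -2, read 0 -> (A,0)->write 1,move R,goto C. Now: state=C, head=-1, tape[-5..1]=0111110 (head:     ^)
Step 18: in state C at pos -1, read 1 -> (C,1)->write 0,move R,goto B. Now: state=B, head=0, tape[-5..1]=0111010 (head:      ^)
Step 19: in state B at pos 0, read 1 -> (B,1)->write 0,move R,goto A. Now: state=A, head=1, tape[-5..2]=01110000 (head:       ^)
Step 20: in state A at pos 1, read 0 -> (A,0)->write 1,move R,goto C. Now: state=C, head=2, tape[-5..3]=011100100 (head:        ^)
Step 21: in state C at pos 2, read 0 -> (C,0)->write 1,move L,goto D. Now: state=D, head=1, tape[-5..3]=011100110 (head:       ^)
Step 22: in state D at pos 1, read 1 -> (D,1)->write 1,move R,goto H. Now: state=H, head=2, tape[-5..3]=011100110 (head:        ^)
State H reached at step 22; 22 <= 24 -> yes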